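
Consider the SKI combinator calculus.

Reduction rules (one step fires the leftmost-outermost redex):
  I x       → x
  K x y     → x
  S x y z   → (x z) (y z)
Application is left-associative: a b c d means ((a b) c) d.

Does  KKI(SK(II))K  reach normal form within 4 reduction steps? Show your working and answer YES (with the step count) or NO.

  start: KKI(SK(II))K
  [1] K(SK(II))K
  [2] SK(II)
  [3] SKI

Answer: YES — reaches normal form SKI in 3 ≤ 4 steps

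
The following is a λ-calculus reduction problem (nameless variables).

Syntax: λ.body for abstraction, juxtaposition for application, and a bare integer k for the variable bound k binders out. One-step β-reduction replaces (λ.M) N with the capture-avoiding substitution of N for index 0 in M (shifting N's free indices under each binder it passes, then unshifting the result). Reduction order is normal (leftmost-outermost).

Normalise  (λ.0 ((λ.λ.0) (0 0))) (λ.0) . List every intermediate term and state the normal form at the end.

Answer: normal form = λ.0  (in 3 steps)

Reduction:
  start: (λ.0 ((λ.λ.0) (0 0))) (λ.0)
  step 1: (λ.0) ((λ.λ.0) ((λ.0) (λ.0)))
  step 2: (λ.λ.0) ((λ.0) (λ.0))
  step 3: λ.0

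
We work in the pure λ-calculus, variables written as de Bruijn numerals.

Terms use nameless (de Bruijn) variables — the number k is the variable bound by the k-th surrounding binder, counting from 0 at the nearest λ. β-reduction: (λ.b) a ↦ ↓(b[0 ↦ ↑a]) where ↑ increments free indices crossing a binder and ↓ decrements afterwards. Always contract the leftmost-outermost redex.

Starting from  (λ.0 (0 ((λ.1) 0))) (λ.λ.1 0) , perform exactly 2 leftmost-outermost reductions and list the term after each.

  start: (λ.0 (0 ((λ.1) 0))) (λ.λ.1 0)
  [1] (λ.λ.1 0) ((λ.λ.1 0) ((λ.λ.λ.1 0) (λ.λ.1 0)))
  [2] λ.(λ.λ.1 0) ((λ.λ.λ.1 0) (λ.λ.1 0)) 0

Answer: after 2 steps: λ.(λ.λ.1 0) ((λ.λ.λ.1 0) (λ.λ.1 0)) 0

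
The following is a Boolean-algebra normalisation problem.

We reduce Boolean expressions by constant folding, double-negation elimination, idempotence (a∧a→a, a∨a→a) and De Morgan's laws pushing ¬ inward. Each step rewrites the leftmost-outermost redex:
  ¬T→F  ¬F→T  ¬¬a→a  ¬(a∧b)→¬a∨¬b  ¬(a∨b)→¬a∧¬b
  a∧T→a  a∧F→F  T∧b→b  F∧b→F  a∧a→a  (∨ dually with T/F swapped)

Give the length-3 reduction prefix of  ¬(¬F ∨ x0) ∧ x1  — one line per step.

  start: ¬(¬F ∨ x0) ∧ x1
  →1  (¬¬F ∧ ¬x0) ∧ x1
  →2  (F ∧ ¬x0) ∧ x1
  →3  F ∧ x1

Answer: after 3 steps: F ∧ x1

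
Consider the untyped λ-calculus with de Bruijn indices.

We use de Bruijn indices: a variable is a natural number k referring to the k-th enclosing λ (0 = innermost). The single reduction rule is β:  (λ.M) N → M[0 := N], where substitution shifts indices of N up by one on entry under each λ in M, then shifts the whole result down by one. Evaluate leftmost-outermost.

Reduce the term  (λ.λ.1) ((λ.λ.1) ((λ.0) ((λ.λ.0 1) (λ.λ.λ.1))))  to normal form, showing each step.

  start: (λ.λ.1) ((λ.λ.1) ((λ.0) ((λ.λ.0 1) (λ.λ.λ.1))))
  step 1: λ.(λ.λ.1) ((λ.0) ((λ.λ.0 1) (λ.λ.λ.1)))
  step 2: λ.λ.(λ.0) ((λ.λ.0 1) (λ.λ.λ.1))
  step 3: λ.λ.(λ.λ.0 1) (λ.λ.λ.1)
  step 4: λ.λ.λ.0 (λ.λ.λ.1)

Answer: normal form = λ.λ.λ.0 (λ.λ.λ.1)  (in 4 steps)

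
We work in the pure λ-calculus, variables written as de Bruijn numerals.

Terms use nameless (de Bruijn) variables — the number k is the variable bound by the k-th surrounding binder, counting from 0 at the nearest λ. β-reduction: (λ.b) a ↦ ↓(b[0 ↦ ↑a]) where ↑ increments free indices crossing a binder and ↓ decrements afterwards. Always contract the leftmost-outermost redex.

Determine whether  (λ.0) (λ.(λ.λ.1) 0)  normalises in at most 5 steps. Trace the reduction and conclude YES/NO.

  start: (λ.0) (λ.(λ.λ.1) 0)
  →1  λ.(λ.λ.1) 0
  →2  λ.λ.1

Answer: YES — reaches normal form λ.λ.1 in 2 ≤ 5 steps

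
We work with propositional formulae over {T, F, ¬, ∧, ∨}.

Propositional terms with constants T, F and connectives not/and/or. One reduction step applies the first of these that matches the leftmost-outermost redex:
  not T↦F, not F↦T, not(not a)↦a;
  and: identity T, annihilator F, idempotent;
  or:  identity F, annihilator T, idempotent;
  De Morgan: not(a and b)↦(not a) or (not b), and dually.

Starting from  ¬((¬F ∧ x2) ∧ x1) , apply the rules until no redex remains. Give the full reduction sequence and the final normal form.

  start: ¬((¬F ∧ x2) ∧ x1)
  →1  ¬(¬F ∧ x2) ∨ ¬x1
  →2  (¬¬F ∨ ¬x2) ∨ ¬x1
  →3  (F ∨ ¬x2) ∨ ¬x1
  →4  ¬x2 ∨ ¬x1

Answer: normal form = ¬x2 ∨ ¬x1  (in 4 steps)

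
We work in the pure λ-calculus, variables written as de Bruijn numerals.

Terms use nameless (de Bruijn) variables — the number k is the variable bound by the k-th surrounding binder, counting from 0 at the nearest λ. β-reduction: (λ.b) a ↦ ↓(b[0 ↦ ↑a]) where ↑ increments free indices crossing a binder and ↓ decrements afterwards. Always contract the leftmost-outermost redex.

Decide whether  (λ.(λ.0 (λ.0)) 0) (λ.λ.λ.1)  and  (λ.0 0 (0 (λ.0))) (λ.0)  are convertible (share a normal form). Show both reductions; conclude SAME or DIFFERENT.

Answer: DIFFERENT — A ⇓ λ.λ.1, B ⇓ λ.0

Reduction:
Term A:
  start: (λ.(λ.0 (λ.0)) 0) (λ.λ.λ.1)
  →1  (λ.0 (λ.0)) (λ.λ.λ.1)
  →2  (λ.λ.λ.1) (λ.0)
  →3  λ.λ.1

Term B:
  start: (λ.0 0 (0 (λ.0))) (λ.0)
  →1  (λ.0) (λ.0) ((λ.0) (λ.0))
  →2  (λ.0) ((λ.0) (λ.0))
  →3  (λ.0) (λ.0)
  →4  λ.0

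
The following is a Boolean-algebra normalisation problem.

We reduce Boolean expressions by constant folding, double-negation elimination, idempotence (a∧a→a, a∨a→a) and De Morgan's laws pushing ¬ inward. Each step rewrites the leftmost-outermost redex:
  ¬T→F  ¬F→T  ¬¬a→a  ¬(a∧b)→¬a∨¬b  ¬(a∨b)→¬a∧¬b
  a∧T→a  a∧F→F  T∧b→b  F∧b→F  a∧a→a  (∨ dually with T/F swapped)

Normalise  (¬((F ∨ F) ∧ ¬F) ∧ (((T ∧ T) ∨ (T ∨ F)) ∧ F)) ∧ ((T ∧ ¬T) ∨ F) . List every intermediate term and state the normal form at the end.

  start: (¬((F ∨ F) ∧ ¬F) ∧ (((T ∧ T) ∨ (T ∨ F)) ∧ F)) ∧ ((T ∧ ¬T) ∨ F)
  step 1: ((¬(F ∨ F) ∨ ¬¬F) ∧ (((T ∧ T) ∨ (T ∨ F)) ∧ F)) ∧ ((T ∧ ¬T) ∨ F)
  step 2: (((¬F ∧ ¬F) ∨ ¬¬F) ∧ (((T ∧ T) ∨ (T ∨ F)) ∧ F)) ∧ ((T ∧ ¬T) ∨ F)
  step 3: ((¬F ∨ ¬¬F) ∧ (((T ∧ T) ∨ (T ∨ F)) ∧ F)) ∧ ((T ∧ ¬T) ∨ F)
  step 4: ((T ∨ ¬¬F) ∧ (((T ∧ T) ∨ (T ∨ F)) ∧ F)) ∧ ((T ∧ ¬T) ∨ F)
  step 5: (T ∧ (((T ∧ T) ∨ (T ∨ F)) ∧ F)) ∧ ((T ∧ ¬T) ∨ F)
  step 6: (((T ∧ T) ∨ (T ∨ F)) ∧ F) ∧ ((T ∧ ¬T) ∨ F)
  step 7: F ∧ ((T ∧ ¬T) ∨ F)
  step 8: F

Answer: normal form = F  (in 8 steps)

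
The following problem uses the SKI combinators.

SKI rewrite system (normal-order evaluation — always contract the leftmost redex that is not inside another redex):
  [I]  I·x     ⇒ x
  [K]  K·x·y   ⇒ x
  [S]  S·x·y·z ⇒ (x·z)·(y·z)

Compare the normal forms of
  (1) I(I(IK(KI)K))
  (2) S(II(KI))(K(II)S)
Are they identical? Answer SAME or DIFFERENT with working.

Term A:
  start: I(I(IK(KI)K))
  [1] I(IK(KI)K)
  [2] IK(KI)K
  [3] K(KI)K
  [4] KI

Term B:
  start: S(II(KI))(K(II)S)
  [1] S(I(KI))(K(II)S)
  [2] S(KI)(K(II)S)
  [3] S(KI)(II)
  [4] S(KI)I

Answer: DIFFERENT — A ⇓ KI, B ⇓ S(KI)I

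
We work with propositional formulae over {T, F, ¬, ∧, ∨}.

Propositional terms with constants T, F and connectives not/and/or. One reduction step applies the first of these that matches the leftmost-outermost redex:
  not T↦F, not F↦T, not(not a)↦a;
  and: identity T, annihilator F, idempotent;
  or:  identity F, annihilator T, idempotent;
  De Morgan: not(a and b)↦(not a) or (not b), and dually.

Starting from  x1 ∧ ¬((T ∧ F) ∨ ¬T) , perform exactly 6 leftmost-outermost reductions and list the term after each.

  start: x1 ∧ ¬((T ∧ F) ∨ ¬T)
  [1] x1 ∧ (¬(T ∧ F) ∧ ¬¬T)
  [2] x1 ∧ ((¬T ∨ ¬F) ∧ ¬¬T)
  [3] x1 ∧ ((F ∨ ¬F) ∧ ¬¬T)
  [4] x1 ∧ (¬F ∧ ¬¬T)
  [5] x1 ∧ (T ∧ ¬¬T)
  [6] x1 ∧ ¬¬T

Answer: after 6 steps: x1 ∧ ¬¬T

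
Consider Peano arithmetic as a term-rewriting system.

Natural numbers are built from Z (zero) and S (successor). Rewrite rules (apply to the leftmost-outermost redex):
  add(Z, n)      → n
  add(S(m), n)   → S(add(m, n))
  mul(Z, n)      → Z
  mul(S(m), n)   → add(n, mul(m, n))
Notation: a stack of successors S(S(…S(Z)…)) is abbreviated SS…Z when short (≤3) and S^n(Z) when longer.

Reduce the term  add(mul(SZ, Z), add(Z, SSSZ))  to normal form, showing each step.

Answer: normal form = SSSZ  (in 5 steps)

Derivation:
  start: add(mul(SZ, Z), add(Z, SSSZ))
  step 1: add(add(Z, mul(Z, Z)), add(Z, SSSZ))
  step 2: add(mul(Z, Z), add(Z, SSSZ))
  step 3: add(Z, add(Z, SSSZ))
  step 4: add(Z, SSSZ)
  step 5: SSSZ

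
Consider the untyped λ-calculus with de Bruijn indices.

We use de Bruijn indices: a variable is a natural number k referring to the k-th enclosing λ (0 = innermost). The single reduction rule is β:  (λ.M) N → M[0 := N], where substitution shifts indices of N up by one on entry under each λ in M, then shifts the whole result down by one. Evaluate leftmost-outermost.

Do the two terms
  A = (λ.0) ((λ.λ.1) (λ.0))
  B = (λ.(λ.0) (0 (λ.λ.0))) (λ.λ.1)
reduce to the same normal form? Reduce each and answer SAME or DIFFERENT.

Answer: DIFFERENT — A ⇓ λ.λ.0, B ⇓ λ.λ.λ.0

Reduction:
Term A:
  start: (λ.0) ((λ.λ.1) (λ.0))
  step 1: (λ.λ.1) (λ.0)
  step 2: λ.λ.0

Term B:
  start: (λ.(λ.0) (0 (λ.λ.0))) (λ.λ.1)
  step 1: (λ.0) ((λ.λ.1) (λ.λ.0))
  step 2: (λ.λ.1) (λ.λ.0)
  step 3: λ.λ.λ.0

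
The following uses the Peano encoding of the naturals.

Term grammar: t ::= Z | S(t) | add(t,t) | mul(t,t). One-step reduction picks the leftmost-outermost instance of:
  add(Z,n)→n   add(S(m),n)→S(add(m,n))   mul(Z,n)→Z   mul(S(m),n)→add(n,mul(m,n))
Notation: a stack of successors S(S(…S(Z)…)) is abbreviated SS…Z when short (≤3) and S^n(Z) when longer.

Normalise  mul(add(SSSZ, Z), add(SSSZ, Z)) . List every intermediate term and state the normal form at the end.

Answer: normal form = S^9(Z)  (in 32 steps)

Working:
  start: mul(add(SSSZ, Z), add(SSSZ, Z))
  [1] mul(S(add(SSZ, Z)), add(SSSZ, Z))
  [2] add(add(SSSZ, Z), mul(add(SSZ, Z), add(SSSZ, Z)))
  [3] add(S(add(SSZ, Z)), mul(add(SSZ, Z), add(SSSZ, Z)))
  [4] S(add(add(SSZ, Z), mul(add(SSZ, Z), add(SSSZ, Z))))
  [5] S(add(S(add(SZ, Z)), mul(add(SSZ, Z), add(SSSZ, Z))))
  [6] S(S(add(add(SZ, Z), mul(add(SSZ, Z), add(SSSZ, Z)))))
  [7] S(S(add(S(add(Z, Z)), mul(add(SSZ, Z), add(SSSZ, Z)))))
  [8] S(S(S(add(add(Z, Z), mul(add(SSZ, Z), add(SSSZ, Z))))))
  [9] S(S(S(add(Z, mul(add(SSZ, Z), add(SSSZ, Z))))))
  [10] S(S(S(mul(add(SSZ, Z), add(SSSZ, Z)))))
  [11] S(S(S(mul(S(add(SZ, Z)), add(SSSZ, Z)))))
  [12] S(S(S(add(add(SSSZ, Z), mul(add(SZ, Z), add(SSSZ, Z))))))
  [13] S(S(S(add(S(add(SSZ, Z)), mul(add(SZ, Z), add(SSSZ, Z))))))
  [14] S(S(S(S(add(add(SSZ, Z), mul(add(SZ, Z), add(SSSZ, Z)))))))
  [15] S(S(S(S(add(S(add(SZ, Z)), mul(add(SZ, Z), add(SSSZ, Z)))))))
  [16] S(S(S(S(S(add(add(SZ, Z), mul(add(SZ, Z), add(SSSZ, Z))))))))
  [17] S(S(S(S(S(add(S(add(Z, Z)), mul(add(SZ, Z), add(SSSZ, Z))))))))
  [18] S(S(S(S(S(S(add(add(Z, Z), mul(add(SZ, Z), add(SSSZ, Z)))))))))
  [19] S(S(S(S(S(S(add(Z, mul(add(SZ, Z), add(SSSZ, Z)))))))))
  [20] S(S(S(S(S(S(mul(add(SZ, Z), add(SSSZ, Z))))))))
  [21] S(S(S(S(S(S(mul(S(add(Z, Z)), add(SSSZ, Z))))))))
  [22] S(S(S(S(S(S(add(add(SSSZ, Z), mul(add(Z, Z), add(SSSZ, Z)))))))))
  [23] S(S(S(S(S(S(add(S(add(SSZ, Z)), mul(add(Z, Z), add(SSSZ, Z)))))))))
  [24] S(S(S(S(S(S(S(add(add(SSZ, Z), mul(add(Z, Z), add(SSSZ, Z))))))))))
  [25] S(S(S(S(S(S(S(add(S(add(SZ, Z)), mul(add(Z, Z), add(SSSZ, Z))))))))))
  [26] S(S(S(S(S(S(S(S(add(add(SZ, Z), mul(add(Z, Z), add(SSSZ, Z)))))))))))
  [27] S(S(S(S(S(S(S(S(add(S(add(Z, Z)), mul(add(Z, Z), add(SSSZ, Z)))))))))))
  [28] S(S(S(S(S(S(S(S(S(add(add(Z, Z), mul(add(Z, Z), add(SSSZ, Z))))))))))))
  [29] S(S(S(S(S(S(S(S(S(add(Z, mul(add(Z, Z), add(SSSZ, Z))))))))))))
  [30] S(S(S(S(S(S(S(S(S(mul(add(Z, Z), add(SSSZ, Z)))))))))))
  [31] S(S(S(S(S(S(S(S(S(mul(Z, add(SSSZ, Z)))))))))))
  [32] S^9(Z)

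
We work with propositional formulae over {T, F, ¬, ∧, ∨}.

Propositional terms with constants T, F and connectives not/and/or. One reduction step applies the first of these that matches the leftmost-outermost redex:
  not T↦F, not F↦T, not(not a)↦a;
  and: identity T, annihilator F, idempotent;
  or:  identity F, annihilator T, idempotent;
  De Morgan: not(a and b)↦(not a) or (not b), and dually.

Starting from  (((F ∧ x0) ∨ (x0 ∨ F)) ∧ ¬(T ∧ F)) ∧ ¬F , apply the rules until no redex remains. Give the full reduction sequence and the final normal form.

  start: (((F ∧ x0) ∨ (x0 ∨ F)) ∧ ¬(T ∧ F)) ∧ ¬F
  step 1: ((F ∨ (x0 ∨ F)) ∧ ¬(T ∧ F)) ∧ ¬F
  step 2: ((x0 ∨ F) ∧ ¬(T ∧ F)) ∧ ¬F
  step 3: (x0 ∧ ¬(T ∧ F)) ∧ ¬F
  step 4: (x0 ∧ (¬T ∨ ¬F)) ∧ ¬F
  step 5: (x0 ∧ (F ∨ ¬F)) ∧ ¬F
  step 6: (x0 ∧ ¬F) ∧ ¬F
  step 7: (x0 ∧ T) ∧ ¬F
  step 8: x0 ∧ ¬F
  step 9: x0 ∧ T
  step 10: x0

Answer: normal form = x0  (in 10 steps)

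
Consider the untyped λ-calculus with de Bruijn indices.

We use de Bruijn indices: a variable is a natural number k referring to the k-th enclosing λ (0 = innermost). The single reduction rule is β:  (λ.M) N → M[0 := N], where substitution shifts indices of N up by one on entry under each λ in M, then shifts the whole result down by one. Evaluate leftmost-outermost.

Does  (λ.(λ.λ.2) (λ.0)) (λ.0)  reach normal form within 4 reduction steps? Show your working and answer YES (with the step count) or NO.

Answer: YES — reaches normal form λ.λ.0 in 2 ≤ 4 steps

Derivation:
  start: (λ.(λ.λ.2) (λ.0)) (λ.0)
  →1  (λ.λ.λ.0) (λ.0)
  →2  λ.λ.0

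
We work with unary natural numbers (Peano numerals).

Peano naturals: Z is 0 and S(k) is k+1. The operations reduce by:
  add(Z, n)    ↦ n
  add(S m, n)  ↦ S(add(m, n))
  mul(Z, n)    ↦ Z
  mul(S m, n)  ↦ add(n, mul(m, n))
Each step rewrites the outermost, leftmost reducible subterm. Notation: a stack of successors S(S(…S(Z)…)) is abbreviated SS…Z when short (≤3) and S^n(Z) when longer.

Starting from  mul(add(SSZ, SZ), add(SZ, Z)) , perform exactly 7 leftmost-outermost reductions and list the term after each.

Answer: after 7 steps: S(mul(S(add(Z, SZ)), add(SZ, Z)))

Working:
  start: mul(add(SSZ, SZ), add(SZ, Z))
  [1] mul(S(add(SZ, SZ)), add(SZ, Z))
  [2] add(add(SZ, Z), mul(add(SZ, SZ), add(SZ, Z)))
  [3] add(S(add(Z, Z)), mul(add(SZ, SZ), add(SZ, Z)))
  [4] S(add(add(Z, Z), mul(add(SZ, SZ), add(SZ, Z))))
  [5] S(add(Z, mul(add(SZ, SZ), add(SZ, Z))))
  [6] S(mul(add(SZ, SZ), add(SZ, Z)))
  [7] S(mul(S(add(Z, SZ)), add(SZ, Z)))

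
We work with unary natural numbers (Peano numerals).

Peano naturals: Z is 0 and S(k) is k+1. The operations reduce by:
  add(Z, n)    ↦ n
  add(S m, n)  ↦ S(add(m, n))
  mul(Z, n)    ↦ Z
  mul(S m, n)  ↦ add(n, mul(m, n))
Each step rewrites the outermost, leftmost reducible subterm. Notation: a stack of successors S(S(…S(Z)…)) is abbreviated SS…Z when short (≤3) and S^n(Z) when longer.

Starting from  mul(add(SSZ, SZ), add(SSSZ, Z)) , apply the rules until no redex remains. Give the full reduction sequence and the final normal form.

Answer: normal form = S^9(Z)  (in 31 steps)

Derivation:
  start: mul(add(SSZ, SZ), add(SSSZ, Z))
  →1  mul(S(add(SZ, SZ)), add(SSSZ, Z))
  →2  add(add(SSSZ, Z), mul(add(SZ, SZ), add(SSSZ, Z)))
  →3  add(S(add(SSZ, Z)), mul(add(SZ, SZ), add(SSSZ, Z)))
  →4  S(add(add(SSZ, Z), mul(add(SZ, SZ), add(SSSZ, Z))))
  →5  S(add(S(add(SZ, Z)), mul(add(SZ, SZ), add(SSSZ, Z))))
  →6  S(S(add(add(SZ, Z), mul(add(SZ, SZ), add(SSSZ, Z)))))
  →7  S(S(add(S(add(Z, Z)), mul(add(SZ, SZ), add(SSSZ, Z)))))
  →8  S(S(S(add(add(Z, Z), mul(add(SZ, SZ), add(SSSZ, Z))))))
  →9  S(S(S(add(Z, mul(add(SZ, SZ), add(SSSZ, Z))))))
  →10  S(S(S(mul(add(SZ, SZ), add(SSSZ, Z)))))
  →11  S(S(S(mul(S(add(Z, SZ)), add(SSSZ, Z)))))
  →12  S(S(S(add(add(SSSZ, Z), mul(add(Z, SZ), add(SSSZ, Z))))))
  →13  S(S(S(add(S(add(SSZ, Z)), mul(add(Z, SZ), add(SSSZ, Z))))))
  →14  S(S(S(S(add(add(SSZ, Z), mul(add(Z, SZ), add(SSSZ, Z)))))))
  →15  S(S(S(S(add(S(add(SZ, Z)), mul(add(Z, SZ), add(SSSZ, Z)))))))
  →16  S(S(S(S(S(add(add(SZ, Z), mul(add(Z, SZ), add(SSSZ, Z))))))))
  →17  S(S(S(S(S(add(S(add(Z, Z)), mul(add(Z, SZ), add(SSSZ, Z))))))))
  →18  S(S(S(S(S(S(add(add(Z, Z), mul(add(Z, SZ), add(SSSZ, Z)))))))))
  →19  S(S(S(S(S(S(add(Z, mul(add(Z, SZ), add(SSSZ, Z)))))))))
  →20  S(S(S(S(S(S(mul(add(Z, SZ), add(SSSZ, Z))))))))
  →21  S(S(S(S(S(S(mul(SZ, add(SSSZ, Z))))))))
  →22  S(S(S(S(S(S(add(add(SSSZ, Z), mul(Z, add(SSSZ, Z)))))))))
  →23  S(S(S(S(S(S(add(S(add(SSZ, Z)), mul(Z, add(SSSZ, Z)))))))))
  →24  S(S(S(S(S(S(S(add(add(SSZ, Z), mul(Z, add(SSSZ, Z))))))))))
  →25  S(S(S(S(S(S(S(add(S(add(SZ, Z)), mul(Z, add(SSSZ, Z))))))))))
  →26  S(S(S(S(S(S(S(S(add(add(SZ, Z), mul(Z, add(SSSZ, Z)))))))))))
  →27  S(S(S(S(S(S(S(S(add(S(add(Z, Z)), mul(Z, add(SSSZ, Z)))))))))))
  →28  S(S(S(S(S(S(S(S(S(add(add(Z, Z), mul(Z, add(SSSZ, Z))))))))))))
  →29  S(S(S(S(S(S(S(S(S(add(Z, mul(Z, add(SSSZ, Z))))))))))))
  →30  S(S(S(S(S(S(S(S(S(mul(Z, add(SSSZ, Z)))))))))))
  →31  S^9(Z)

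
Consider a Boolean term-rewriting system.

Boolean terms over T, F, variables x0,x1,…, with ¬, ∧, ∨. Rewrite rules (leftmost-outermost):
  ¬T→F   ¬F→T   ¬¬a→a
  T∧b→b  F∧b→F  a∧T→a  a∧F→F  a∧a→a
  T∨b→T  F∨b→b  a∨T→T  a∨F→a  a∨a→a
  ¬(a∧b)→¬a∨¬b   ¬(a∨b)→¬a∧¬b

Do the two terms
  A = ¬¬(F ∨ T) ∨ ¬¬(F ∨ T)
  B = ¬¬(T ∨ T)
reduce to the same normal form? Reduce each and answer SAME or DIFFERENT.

Answer: SAME — A ⇓ T, B ⇓ T

Working:
Term A:
  start: ¬¬(F ∨ T) ∨ ¬¬(F ∨ T)
  →1  ¬¬(F ∨ T)
  →2  F ∨ T
  →3  T

Term B:
  start: ¬¬(T ∨ T)
  →1  T ∨ T
  →2  T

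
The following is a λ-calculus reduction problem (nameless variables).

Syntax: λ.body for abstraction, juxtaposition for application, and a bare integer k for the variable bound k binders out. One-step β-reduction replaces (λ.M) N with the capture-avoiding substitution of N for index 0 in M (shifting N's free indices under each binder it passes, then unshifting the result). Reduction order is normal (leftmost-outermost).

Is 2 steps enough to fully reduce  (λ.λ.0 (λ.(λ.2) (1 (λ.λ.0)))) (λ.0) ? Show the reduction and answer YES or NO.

  start: (λ.λ.0 (λ.(λ.2) (1 (λ.λ.0)))) (λ.0)
  [1] λ.0 (λ.(λ.2) (1 (λ.λ.0)))
  [2] λ.0 (λ.1)

Answer: YES — reaches normal form λ.0 (λ.1) in 2 ≤ 2 steps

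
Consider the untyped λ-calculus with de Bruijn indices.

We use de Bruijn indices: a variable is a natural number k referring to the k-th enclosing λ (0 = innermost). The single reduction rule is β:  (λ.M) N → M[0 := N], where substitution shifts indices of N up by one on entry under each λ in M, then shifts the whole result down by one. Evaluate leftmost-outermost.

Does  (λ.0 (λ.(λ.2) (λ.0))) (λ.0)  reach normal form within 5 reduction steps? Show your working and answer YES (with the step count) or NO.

Answer: YES — reaches normal form λ.λ.0 in 3 ≤ 5 steps

Reduction:
  start: (λ.0 (λ.(λ.2) (λ.0))) (λ.0)
  [1] (λ.0) (λ.(λ.λ.0) (λ.0))
  [2] λ.(λ.λ.0) (λ.0)
  [3] λ.λ.0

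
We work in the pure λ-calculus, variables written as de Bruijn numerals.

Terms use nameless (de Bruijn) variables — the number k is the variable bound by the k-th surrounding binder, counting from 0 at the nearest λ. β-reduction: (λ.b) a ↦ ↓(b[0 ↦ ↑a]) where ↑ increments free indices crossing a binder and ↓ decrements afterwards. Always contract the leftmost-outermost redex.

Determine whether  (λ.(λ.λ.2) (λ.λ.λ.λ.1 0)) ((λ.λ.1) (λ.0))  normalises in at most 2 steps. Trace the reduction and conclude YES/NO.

Answer: NO — after 2 steps the term is λ.(λ.λ.1) (λ.0), not yet normal

Reduction:
  start: (λ.(λ.λ.2) (λ.λ.λ.λ.1 0)) ((λ.λ.1) (λ.0))
  [1] (λ.λ.(λ.λ.1) (λ.0)) (λ.λ.λ.λ.1 0)
  [2] λ.(λ.λ.1) (λ.0)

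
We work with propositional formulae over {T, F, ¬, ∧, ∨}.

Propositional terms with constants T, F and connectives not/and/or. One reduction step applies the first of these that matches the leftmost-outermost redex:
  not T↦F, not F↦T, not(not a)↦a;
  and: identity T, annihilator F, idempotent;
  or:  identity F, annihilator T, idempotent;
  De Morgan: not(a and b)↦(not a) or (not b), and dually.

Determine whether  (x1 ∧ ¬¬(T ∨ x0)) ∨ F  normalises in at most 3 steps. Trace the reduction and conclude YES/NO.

Answer: NO — after 3 steps the term is x1 ∧ T, not yet normal

Working:
  start: (x1 ∧ ¬¬(T ∨ x0)) ∨ F
  step 1: x1 ∧ ¬¬(T ∨ x0)
  step 2: x1 ∧ (T ∨ x0)
  step 3: x1 ∧ T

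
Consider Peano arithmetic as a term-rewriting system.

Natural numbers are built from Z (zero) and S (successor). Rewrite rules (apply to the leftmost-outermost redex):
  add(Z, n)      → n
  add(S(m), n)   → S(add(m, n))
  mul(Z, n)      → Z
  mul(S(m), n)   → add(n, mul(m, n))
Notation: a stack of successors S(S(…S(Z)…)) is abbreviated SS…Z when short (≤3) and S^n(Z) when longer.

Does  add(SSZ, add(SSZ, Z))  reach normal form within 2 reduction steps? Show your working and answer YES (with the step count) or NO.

  start: add(SSZ, add(SSZ, Z))
  →1  S(add(SZ, add(SSZ, Z)))
  →2  S(S(add(Z, add(SSZ, Z))))

Answer: NO — after 2 steps the term is S(S(add(Z, add(SSZ, Z)))), not yet normal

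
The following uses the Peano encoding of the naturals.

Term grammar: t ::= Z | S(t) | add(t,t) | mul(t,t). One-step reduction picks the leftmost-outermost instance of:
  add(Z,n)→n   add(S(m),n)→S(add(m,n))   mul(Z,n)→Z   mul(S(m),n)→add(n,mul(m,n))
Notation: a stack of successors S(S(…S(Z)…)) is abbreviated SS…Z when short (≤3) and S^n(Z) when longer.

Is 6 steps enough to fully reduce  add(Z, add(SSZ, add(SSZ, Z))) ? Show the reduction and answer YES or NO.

  start: add(Z, add(SSZ, add(SSZ, Z)))
  →1  add(SSZ, add(SSZ, Z))
  →2  S(add(SZ, add(SSZ, Z)))
  →3  S(S(add(Z, add(SSZ, Z))))
  →4  S(S(add(SSZ, Z)))
  →5  S(S(S(add(SZ, Z))))
  →6  S(S(S(S(add(Z, Z)))))

Answer: NO — after 6 steps the term is S(S(S(S(add(Z, Z))))), not yet normal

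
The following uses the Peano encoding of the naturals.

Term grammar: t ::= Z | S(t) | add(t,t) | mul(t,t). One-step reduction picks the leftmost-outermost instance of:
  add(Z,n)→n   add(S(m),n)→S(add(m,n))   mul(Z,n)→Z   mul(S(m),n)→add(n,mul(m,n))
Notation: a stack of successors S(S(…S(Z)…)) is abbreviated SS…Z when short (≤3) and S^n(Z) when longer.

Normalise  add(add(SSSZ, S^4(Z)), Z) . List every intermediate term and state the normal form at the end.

Answer: normal form = S^7(Z)  (in 12 steps)

Derivation:
  start: add(add(SSSZ, S^4(Z)), Z)
  →1  add(S(add(SSZ, S^4(Z))), Z)
  →2  S(add(add(SSZ, S^4(Z)), Z))
  →3  S(add(S(add(SZ, S^4(Z))), Z))
  →4  S(S(add(add(SZ, S^4(Z)), Z)))
  →5  S(S(add(S(add(Z, S^4(Z))), Z)))
  →6  S(S(S(add(add(Z, S^4(Z)), Z))))
  →7  S(S(S(add(S^4(Z), Z))))
  →8  S(S(S(S(add(SSSZ, Z)))))
  →9  S(S(S(S(S(add(SSZ, Z))))))
  →10  S(S(S(S(S(S(add(SZ, Z)))))))
  →11  S(S(S(S(S(S(S(add(Z, Z))))))))
  →12  S^7(Z)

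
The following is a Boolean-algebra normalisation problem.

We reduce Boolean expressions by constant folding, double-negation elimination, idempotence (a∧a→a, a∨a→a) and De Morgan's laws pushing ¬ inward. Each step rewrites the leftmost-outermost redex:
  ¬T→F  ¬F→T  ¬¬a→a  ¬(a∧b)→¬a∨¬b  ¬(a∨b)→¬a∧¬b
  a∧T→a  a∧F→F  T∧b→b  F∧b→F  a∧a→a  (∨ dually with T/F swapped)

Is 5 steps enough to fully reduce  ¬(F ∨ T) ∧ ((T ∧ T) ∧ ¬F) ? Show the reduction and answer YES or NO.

Answer: YES — reaches normal form F in 5 ≤ 5 steps

Reduction:
  start: ¬(F ∨ T) ∧ ((T ∧ T) ∧ ¬F)
  step 1: (¬F ∧ ¬T) ∧ ((T ∧ T) ∧ ¬F)
  step 2: (T ∧ ¬T) ∧ ((T ∧ T) ∧ ¬F)
  step 3: ¬T ∧ ((T ∧ T) ∧ ¬F)
  step 4: F ∧ ((T ∧ T) ∧ ¬F)
  step 5: F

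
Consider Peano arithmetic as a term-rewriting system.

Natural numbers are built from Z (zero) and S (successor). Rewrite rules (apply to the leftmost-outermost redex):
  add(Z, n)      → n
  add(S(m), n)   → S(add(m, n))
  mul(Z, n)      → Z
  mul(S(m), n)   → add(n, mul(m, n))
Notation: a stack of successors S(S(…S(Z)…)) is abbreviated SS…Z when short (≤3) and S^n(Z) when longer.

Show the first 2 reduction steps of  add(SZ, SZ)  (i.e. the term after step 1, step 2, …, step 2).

Answer: after 2 steps: SSZ

Reduction:
  start: add(SZ, SZ)
  step 1: S(add(Z, SZ))
  step 2: SSZ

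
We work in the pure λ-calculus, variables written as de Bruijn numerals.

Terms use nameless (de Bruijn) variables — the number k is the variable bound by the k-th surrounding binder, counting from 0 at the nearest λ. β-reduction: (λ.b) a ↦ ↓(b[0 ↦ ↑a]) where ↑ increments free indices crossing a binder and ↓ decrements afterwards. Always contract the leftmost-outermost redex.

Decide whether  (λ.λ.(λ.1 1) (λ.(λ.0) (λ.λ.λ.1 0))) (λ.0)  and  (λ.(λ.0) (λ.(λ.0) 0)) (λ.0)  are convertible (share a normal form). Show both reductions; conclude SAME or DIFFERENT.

Term A:
  start: (λ.λ.(λ.1 1) (λ.(λ.0) (λ.λ.λ.1 0))) (λ.0)
  [1] λ.(λ.1 1) (λ.(λ.0) (λ.λ.λ.1 0))
  [2] λ.0 0

Term B:
  start: (λ.(λ.0) (λ.(λ.0) 0)) (λ.0)
  [1] (λ.0) (λ.(λ.0) 0)
  [2] λ.(λ.0) 0
  [3] λ.0

Answer: DIFFERENT — A ⇓ λ.0 0, B ⇓ λ.0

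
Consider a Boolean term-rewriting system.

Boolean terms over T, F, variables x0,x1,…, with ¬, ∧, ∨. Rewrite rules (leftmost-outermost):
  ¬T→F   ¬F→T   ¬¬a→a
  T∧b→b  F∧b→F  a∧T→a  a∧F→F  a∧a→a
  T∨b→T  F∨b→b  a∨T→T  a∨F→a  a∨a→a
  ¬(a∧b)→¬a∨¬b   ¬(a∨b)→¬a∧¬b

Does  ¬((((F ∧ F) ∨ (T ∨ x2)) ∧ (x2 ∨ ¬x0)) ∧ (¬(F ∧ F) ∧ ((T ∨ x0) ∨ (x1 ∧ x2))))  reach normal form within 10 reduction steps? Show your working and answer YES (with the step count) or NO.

Answer: NO — after 10 steps the term is (F ∨ ¬(x2 ∨ ¬x0)) ∨ ¬(¬(F ∧ F) ∧ ((T ∨ x0) ∨ (x1 ∧ x2))), not yet normal

Derivation:
  start: ¬((((F ∧ F) ∨ (T ∨ x2)) ∧ (x2 ∨ ¬x0)) ∧ (¬(F ∧ F) ∧ ((T ∨ x0) ∨ (x1 ∧ x2))))
  →1  ¬(((F ∧ F) ∨ (T ∨ x2)) ∧ (x2 ∨ ¬x0)) ∨ ¬(¬(F ∧ F) ∧ ((T ∨ x0) ∨ (x1 ∧ x2)))
  →2  (¬((F ∧ F) ∨ (T ∨ x2)) ∨ ¬(x2 ∨ ¬x0)) ∨ ¬(¬(F ∧ F) ∧ ((T ∨ x0) ∨ (x1 ∧ x2)))
  →3  ((¬(F ∧ F) ∧ ¬(T ∨ x2)) ∨ ¬(x2 ∨ ¬x0)) ∨ ¬(¬(F ∧ F) ∧ ((T ∨ x0) ∨ (x1 ∧ x2)))
  →4  (((¬F ∨ ¬F) ∧ ¬(T ∨ x2)) ∨ ¬(x2 ∨ ¬x0)) ∨ ¬(¬(F ∧ F) ∧ ((T ∨ x0) ∨ (x1 ∧ x2)))
  →5  ((¬F ∧ ¬(T ∨ x2)) ∨ ¬(x2 ∨ ¬x0)) ∨ ¬(¬(F ∧ F) ∧ ((T ∨ x0) ∨ (x1 ∧ x2)))
  →6  ((T ∧ ¬(T ∨ x2)) ∨ ¬(x2 ∨ ¬x0)) ∨ ¬(¬(F ∧ F) ∧ ((T ∨ x0) ∨ (x1 ∧ x2)))
  →7  (¬(T ∨ x2) ∨ ¬(x2 ∨ ¬x0)) ∨ ¬(¬(F ∧ F) ∧ ((T ∨ x0) ∨ (x1 ∧ x2)))
  →8  ((¬T ∧ ¬x2) ∨ ¬(x2 ∨ ¬x0)) ∨ ¬(¬(F ∧ F) ∧ ((T ∨ x0) ∨ (x1 ∧ x2)))
  →9  ((F ∧ ¬x2) ∨ ¬(x2 ∨ ¬x0)) ∨ ¬(¬(F ∧ F) ∧ ((T ∨ x0) ∨ (x1 ∧ x2)))
  →10  (F ∨ ¬(x2 ∨ ¬x0)) ∨ ¬(¬(F ∧ F) ∧ ((T ∨ x0) ∨ (x1 ∧ x2)))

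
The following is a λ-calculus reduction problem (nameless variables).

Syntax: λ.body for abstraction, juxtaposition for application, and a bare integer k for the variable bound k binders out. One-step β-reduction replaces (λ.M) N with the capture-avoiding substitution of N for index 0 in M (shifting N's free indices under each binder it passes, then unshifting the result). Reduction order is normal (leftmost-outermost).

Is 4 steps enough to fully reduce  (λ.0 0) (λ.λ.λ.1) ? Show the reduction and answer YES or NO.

Answer: YES — reaches normal form λ.λ.1 in 2 ≤ 4 steps

Reduction:
  start: (λ.0 0) (λ.λ.λ.1)
  step 1: (λ.λ.λ.1) (λ.λ.λ.1)
  step 2: λ.λ.1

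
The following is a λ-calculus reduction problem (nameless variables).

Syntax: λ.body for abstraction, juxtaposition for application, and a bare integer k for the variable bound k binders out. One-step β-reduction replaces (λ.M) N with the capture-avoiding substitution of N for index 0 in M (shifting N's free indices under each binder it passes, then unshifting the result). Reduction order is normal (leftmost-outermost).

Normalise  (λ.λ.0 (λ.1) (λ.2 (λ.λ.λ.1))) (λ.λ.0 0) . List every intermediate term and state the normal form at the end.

Answer: normal form = λ.0 (λ.1) (λ.λ.0 0)  (in 2 steps)

Derivation:
  start: (λ.λ.0 (λ.1) (λ.2 (λ.λ.λ.1))) (λ.λ.0 0)
  →1  λ.0 (λ.1) (λ.(λ.λ.0 0) (λ.λ.λ.1))
  →2  λ.0 (λ.1) (λ.λ.0 0)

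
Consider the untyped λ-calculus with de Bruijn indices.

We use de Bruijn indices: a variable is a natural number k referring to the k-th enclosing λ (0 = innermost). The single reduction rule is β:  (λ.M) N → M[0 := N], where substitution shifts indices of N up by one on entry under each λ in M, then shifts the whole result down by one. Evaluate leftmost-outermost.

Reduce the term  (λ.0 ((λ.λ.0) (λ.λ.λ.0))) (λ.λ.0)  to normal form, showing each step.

Answer: normal form = λ.0  (in 2 steps)

Reduction:
  start: (λ.0 ((λ.λ.0) (λ.λ.λ.0))) (λ.λ.0)
  [1] (λ.λ.0) ((λ.λ.0) (λ.λ.λ.0))
  [2] λ.0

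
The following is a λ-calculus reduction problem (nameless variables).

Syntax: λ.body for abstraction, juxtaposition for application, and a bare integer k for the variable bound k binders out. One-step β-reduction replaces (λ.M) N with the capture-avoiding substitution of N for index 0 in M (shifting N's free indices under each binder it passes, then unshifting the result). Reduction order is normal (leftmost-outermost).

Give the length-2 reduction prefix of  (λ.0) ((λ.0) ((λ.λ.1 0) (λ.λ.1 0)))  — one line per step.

  start: (λ.0) ((λ.0) ((λ.λ.1 0) (λ.λ.1 0)))
  [1] (λ.0) ((λ.λ.1 0) (λ.λ.1 0))
  [2] (λ.λ.1 0) (λ.λ.1 0)

Answer: after 2 steps: (λ.λ.1 0) (λ.λ.1 0)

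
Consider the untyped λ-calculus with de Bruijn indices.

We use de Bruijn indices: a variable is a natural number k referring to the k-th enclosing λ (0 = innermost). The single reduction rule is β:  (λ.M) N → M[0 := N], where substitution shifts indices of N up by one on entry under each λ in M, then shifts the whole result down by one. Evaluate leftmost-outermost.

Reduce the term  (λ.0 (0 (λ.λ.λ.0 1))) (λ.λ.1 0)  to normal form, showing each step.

  start: (λ.0 (0 (λ.λ.λ.0 1))) (λ.λ.1 0)
  [1] (λ.λ.1 0) ((λ.λ.1 0) (λ.λ.λ.0 1))
  [2] λ.(λ.λ.1 0) (λ.λ.λ.0 1) 0
  [3] λ.(λ.(λ.λ.λ.0 1) 0) 0
  [4] λ.(λ.λ.λ.0 1) 0
  [5] λ.λ.λ.0 1

Answer: normal form = λ.λ.λ.0 1  (in 5 steps)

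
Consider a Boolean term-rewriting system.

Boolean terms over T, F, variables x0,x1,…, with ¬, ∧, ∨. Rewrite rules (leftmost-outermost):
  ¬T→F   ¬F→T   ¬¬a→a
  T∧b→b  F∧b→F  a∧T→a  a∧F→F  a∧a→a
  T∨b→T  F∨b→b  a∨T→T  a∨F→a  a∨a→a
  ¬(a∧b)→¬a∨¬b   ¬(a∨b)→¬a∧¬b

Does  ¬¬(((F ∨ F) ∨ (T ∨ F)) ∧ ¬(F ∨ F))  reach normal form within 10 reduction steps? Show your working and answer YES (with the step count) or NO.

  start: ¬¬(((F ∨ F) ∨ (T ∨ F)) ∧ ¬(F ∨ F))
  →1  ((F ∨ F) ∨ (T ∨ F)) ∧ ¬(F ∨ F)
  →2  (F ∨ (T ∨ F)) ∧ ¬(F ∨ F)
  →3  (T ∨ F) ∧ ¬(F ∨ F)
  →4  T ∧ ¬(F ∨ F)
  →5  ¬(F ∨ F)
  →6  ¬F ∧ ¬F
  →7  ¬F
  →8  T

Answer: YES — reaches normal form T in 8 ≤ 10 steps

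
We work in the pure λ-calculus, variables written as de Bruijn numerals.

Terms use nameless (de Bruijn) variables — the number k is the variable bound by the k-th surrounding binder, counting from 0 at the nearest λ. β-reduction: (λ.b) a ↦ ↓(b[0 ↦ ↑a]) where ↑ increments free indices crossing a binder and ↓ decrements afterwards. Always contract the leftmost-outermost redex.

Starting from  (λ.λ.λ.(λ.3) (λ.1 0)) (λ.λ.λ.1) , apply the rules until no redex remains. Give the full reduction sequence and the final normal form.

  start: (λ.λ.λ.(λ.3) (λ.1 0)) (λ.λ.λ.1)
  →1  λ.λ.(λ.λ.λ.λ.1) (λ.1 0)
  →2  λ.λ.λ.λ.λ.1

Answer: normal form = λ.λ.λ.λ.λ.1  (in 2 steps)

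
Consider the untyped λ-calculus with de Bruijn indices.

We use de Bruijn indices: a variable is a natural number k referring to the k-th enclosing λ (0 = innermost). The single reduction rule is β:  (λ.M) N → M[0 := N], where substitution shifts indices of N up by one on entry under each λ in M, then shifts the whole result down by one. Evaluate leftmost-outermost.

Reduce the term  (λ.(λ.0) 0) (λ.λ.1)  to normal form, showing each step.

Answer: normal form = λ.λ.1  (in 2 steps)

Derivation:
  start: (λ.(λ.0) 0) (λ.λ.1)
  step 1: (λ.0) (λ.λ.1)
  step 2: λ.λ.1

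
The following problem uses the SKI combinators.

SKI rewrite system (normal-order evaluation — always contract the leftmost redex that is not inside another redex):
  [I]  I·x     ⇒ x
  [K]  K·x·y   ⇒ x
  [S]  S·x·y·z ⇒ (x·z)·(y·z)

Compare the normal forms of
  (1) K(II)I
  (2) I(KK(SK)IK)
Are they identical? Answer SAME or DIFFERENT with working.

Term A:
  start: K(II)I
  step 1: II
  step 2: I

Term B:
  start: I(KK(SK)IK)
  step 1: KK(SK)IK
  step 2: KIK
  step 3: I

Answer: SAME — A ⇓ I, B ⇓ I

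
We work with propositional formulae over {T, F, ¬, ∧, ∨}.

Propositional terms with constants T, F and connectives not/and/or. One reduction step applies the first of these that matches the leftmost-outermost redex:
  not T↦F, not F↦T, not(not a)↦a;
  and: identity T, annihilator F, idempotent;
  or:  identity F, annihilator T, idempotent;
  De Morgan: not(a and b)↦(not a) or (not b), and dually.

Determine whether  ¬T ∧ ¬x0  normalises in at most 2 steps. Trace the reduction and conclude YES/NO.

  start: ¬T ∧ ¬x0
  →1  F ∧ ¬x0
  →2  F

Answer: YES — reaches normal form F in 2 ≤ 2 steps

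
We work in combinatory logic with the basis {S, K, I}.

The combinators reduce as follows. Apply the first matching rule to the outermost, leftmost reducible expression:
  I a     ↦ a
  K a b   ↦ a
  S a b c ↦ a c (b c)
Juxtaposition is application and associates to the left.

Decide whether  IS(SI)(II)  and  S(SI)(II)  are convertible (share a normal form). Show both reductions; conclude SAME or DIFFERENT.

Term A:
  start: IS(SI)(II)
  [1] S(SI)(II)
  [2] S(SI)I

Term B:
  start: S(SI)(II)
  [1] S(SI)I

Answer: SAME — A ⇓ S(SI)I, B ⇓ S(SI)I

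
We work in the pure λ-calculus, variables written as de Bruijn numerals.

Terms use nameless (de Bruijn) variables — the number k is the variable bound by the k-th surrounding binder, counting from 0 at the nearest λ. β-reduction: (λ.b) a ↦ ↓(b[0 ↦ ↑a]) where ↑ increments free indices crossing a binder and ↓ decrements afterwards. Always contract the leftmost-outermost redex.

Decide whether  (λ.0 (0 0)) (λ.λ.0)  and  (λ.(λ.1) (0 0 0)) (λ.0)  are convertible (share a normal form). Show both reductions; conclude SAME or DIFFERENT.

Term A:
  start: (λ.0 (0 0)) (λ.λ.0)
  [1] (λ.λ.0) ((λ.λ.0) (λ.λ.0))
  [2] λ.0

Term B:
  start: (λ.(λ.1) (0 0 0)) (λ.0)
  [1] (λ.λ.0) ((λ.0) (λ.0) (λ.0))
  [2] λ.0

Answer: SAME — A ⇓ λ.0, B ⇓ λ.0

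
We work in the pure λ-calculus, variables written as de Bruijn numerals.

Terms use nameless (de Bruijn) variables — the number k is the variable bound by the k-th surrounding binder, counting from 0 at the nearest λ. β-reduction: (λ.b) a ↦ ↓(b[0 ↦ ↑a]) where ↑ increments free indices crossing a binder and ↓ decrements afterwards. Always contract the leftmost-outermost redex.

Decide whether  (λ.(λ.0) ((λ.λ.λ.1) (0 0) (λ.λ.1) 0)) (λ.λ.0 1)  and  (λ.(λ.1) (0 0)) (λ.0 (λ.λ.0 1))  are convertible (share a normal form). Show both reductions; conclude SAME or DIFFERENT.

Term A:
  start: (λ.(λ.0) ((λ.λ.λ.1) (0 0) (λ.λ.1) 0)) (λ.λ.0 1)
  [1] (λ.0) ((λ.λ.λ.1) ((λ.λ.0 1) (λ.λ.0 1)) (λ.λ.1) (λ.λ.0 1))
  [2] (λ.λ.λ.1) ((λ.λ.0 1) (λ.λ.0 1)) (λ.λ.1) (λ.λ.0 1)
  [3] (λ.λ.1) (λ.λ.1) (λ.λ.0 1)
  [4] (λ.λ.λ.1) (λ.λ.0 1)
  [5] λ.λ.1

Term B:
  start: (λ.(λ.1) (0 0)) (λ.0 (λ.λ.0 1))
  [1] (λ.λ.0 (λ.λ.0 1)) ((λ.0 (λ.λ.0 1)) (λ.0 (λ.λ.0 1)))
  [2] λ.0 (λ.λ.0 1)

Answer: DIFFERENT — A ⇓ λ.λ.1, B ⇓ λ.0 (λ.λ.0 1)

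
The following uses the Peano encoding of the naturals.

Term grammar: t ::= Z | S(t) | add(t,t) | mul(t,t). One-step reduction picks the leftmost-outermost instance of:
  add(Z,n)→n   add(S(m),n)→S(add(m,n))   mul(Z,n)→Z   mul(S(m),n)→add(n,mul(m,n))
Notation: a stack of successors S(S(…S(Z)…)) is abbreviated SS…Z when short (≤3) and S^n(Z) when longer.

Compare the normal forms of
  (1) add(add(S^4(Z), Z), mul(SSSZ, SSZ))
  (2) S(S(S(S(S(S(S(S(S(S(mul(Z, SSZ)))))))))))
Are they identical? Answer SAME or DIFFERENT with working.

Term A:
  start: add(add(S^4(Z), Z), mul(SSSZ, SSZ))
  →1  add(S(add(SSSZ, Z)), mul(SSSZ, SSZ))
  →2  S(add(add(SSSZ, Z), mul(SSSZ, SSZ)))
  →3  S(add(S(add(SSZ, Z)), mul(SSSZ, SSZ)))
  →4  S(S(add(add(SSZ, Z), mul(SSSZ, SSZ))))
  →5  S(S(add(S(add(SZ, Z)), mul(SSSZ, SSZ))))
  →6  S(S(S(add(add(SZ, Z), mul(SSSZ, SSZ)))))
  →7  S(S(S(add(S(add(Z, Z)), mul(SSSZ, SSZ)))))
  →8  S(S(S(S(add(add(Z, Z), mul(SSSZ, SSZ))))))
  →9  S(S(S(S(add(Z, mul(SSSZ, SSZ))))))
  →10  S(S(S(S(mul(SSSZ, SSZ)))))
  →11  S(S(S(S(add(SSZ, mul(SSZ, SSZ))))))
  →12  S(S(S(S(S(add(SZ, mul(SSZ, SSZ)))))))
  →13  S(S(S(S(S(S(add(Z, mul(SSZ, SSZ))))))))
  →14  S(S(S(S(S(S(mul(SSZ, SSZ)))))))
  →15  S(S(S(S(S(S(add(SSZ, mul(SZ, SSZ))))))))
  →16  S(S(S(S(S(S(S(add(SZ, mul(SZ, SSZ)))))))))
  →17  S(S(S(S(S(S(S(S(add(Z, mul(SZ, SSZ))))))))))
  →18  S(S(S(S(S(S(S(S(mul(SZ, SSZ)))))))))
  →19  S(S(S(S(S(S(S(S(add(SSZ, mul(Z, SSZ))))))))))
  →20  S(S(S(S(S(S(S(S(S(add(SZ, mul(Z, SSZ)))))))))))
  →21  S(S(S(S(S(S(S(S(S(S(add(Z, mul(Z, SSZ))))))))))))
  →22  S(S(S(S(S(S(S(S(S(S(mul(Z, SSZ)))))))))))
  →23  S^10(Z)

Term B:
  start: S(S(S(S(S(S(S(S(S(S(mul(Z, SSZ)))))))))))
  →1  S^10(Z)

Answer: SAME — A ⇓ S^10(Z), B ⇓ S^10(Z)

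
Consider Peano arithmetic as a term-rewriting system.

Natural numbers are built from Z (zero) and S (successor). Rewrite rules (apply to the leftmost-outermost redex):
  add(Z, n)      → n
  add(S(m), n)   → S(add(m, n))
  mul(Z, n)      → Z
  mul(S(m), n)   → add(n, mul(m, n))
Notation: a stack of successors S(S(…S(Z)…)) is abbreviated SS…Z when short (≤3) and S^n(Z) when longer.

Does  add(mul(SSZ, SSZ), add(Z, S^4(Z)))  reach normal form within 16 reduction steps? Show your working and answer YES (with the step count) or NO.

  start: add(mul(SSZ, SSZ), add(Z, S^4(Z)))
  →1  add(add(SSZ, mul(SZ, SSZ)), add(Z, S^4(Z)))
  →2  add(S(add(SZ, mul(SZ, SSZ))), add(Z, S^4(Z)))
  →3  S(add(add(SZ, mul(SZ, SSZ)), add(Z, S^4(Z))))
  →4  S(add(S(add(Z, mul(SZ, SSZ))), add(Z, S^4(Z))))
  →5  S(S(add(add(Z, mul(SZ, SSZ)), add(Z, S^4(Z)))))
  →6  S(S(add(mul(SZ, SSZ), add(Z, S^4(Z)))))
  →7  S(S(add(add(SSZ, mul(Z, SSZ)), add(Z, S^4(Z)))))
  →8  S(S(add(S(add(SZ, mul(Z, SSZ))), add(Z, S^4(Z)))))
  →9  S(S(S(add(add(SZ, mul(Z, SSZ)), add(Z, S^4(Z))))))
  →10  S(S(S(add(S(add(Z, mul(Z, SSZ))), add(Z, S^4(Z))))))
  →11  S(S(S(S(add(add(Z, mul(Z, SSZ)), add(Z, S^4(Z)))))))
  →12  S(S(S(S(add(mul(Z, SSZ), add(Z, S^4(Z)))))))
  →13  S(S(S(S(add(Z, add(Z, S^4(Z)))))))
  →14  S(S(S(S(add(Z, S^4(Z))))))
  →15  S^8(Z)

Answer: YES — reaches normal form S^8(Z) in 15 ≤ 16 steps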